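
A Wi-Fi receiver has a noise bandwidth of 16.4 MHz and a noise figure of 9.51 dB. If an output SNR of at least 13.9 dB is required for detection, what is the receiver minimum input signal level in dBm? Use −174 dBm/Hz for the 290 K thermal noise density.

−78.4 dBm

Sensitivity = −174 + 10 log₁₀(B) + NF + SNR_min
= −174 + 72.15 + 9.51 + 13.9
= −78.44 dBm → −78.4 dBm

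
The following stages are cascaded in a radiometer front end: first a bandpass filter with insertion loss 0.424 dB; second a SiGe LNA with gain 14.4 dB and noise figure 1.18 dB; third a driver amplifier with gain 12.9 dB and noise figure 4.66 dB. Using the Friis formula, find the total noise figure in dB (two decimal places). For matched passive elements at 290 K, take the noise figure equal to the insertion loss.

1.83 dB

Convert to linear (a loss of L dB is a gain of −L dB): F_i = 10^(NF_i/10), G_i = 10^(G_i,dB/10)
  Stage 1: F_1 = 10^(0.424/10) = 1.103, G_1 = 10^(−0.424/10) = 0.9070
  Stage 2: F_2 = 10^(1.18/10) = 1.312, G_2 = 10^(14.4/10) = 27.54
  Stage 3: F_3 = 10^(4.66/10) = 2.924, G_3 = 10^(12.9/10) = 19.50
Friis cascade:
  F = 1.103 + (1.312 − 1)/0.9070 + (2.924 − 1)/24.98 = 1.524
NF = 10 log₁₀(1.524) = 1.83 dB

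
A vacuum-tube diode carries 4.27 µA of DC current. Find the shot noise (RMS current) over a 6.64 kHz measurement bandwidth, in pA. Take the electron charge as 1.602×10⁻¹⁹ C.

95.3 pA

I_n = √(2qI·B)
2qI·B = 2 × 1.602×10⁻¹⁹ × 4.27×10⁻⁶ × 6.64×10³ = 9.08×10⁻²¹ A²
I_n = √(9.08×10⁻²¹) = 9.53×10⁻¹¹ A = 95.3 pA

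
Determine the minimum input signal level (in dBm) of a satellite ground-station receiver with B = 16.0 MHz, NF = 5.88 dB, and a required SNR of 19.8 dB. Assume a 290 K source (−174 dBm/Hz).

−76.3 dBm

Sensitivity = −174 + 10 log₁₀(B) + NF + SNR_min
= −174 + 72.04 + 5.88 + 19.8
= −76.28 dBm → −76.3 dBm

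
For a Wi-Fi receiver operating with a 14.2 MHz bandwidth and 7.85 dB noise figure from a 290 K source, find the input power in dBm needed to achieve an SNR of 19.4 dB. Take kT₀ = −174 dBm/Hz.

−75.2 dBm

Sensitivity = −174 + 10 log₁₀(B) + NF + SNR_min
= −174 + 71.52 + 7.85 + 19.4
= −75.23 dBm → −75.2 dBm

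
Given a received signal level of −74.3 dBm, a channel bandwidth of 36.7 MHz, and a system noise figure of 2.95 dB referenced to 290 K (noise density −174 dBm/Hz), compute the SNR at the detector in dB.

Noise floor: N = −174 + 10 log₁₀(B) + NF
10 log₁₀(3.67×10⁷) = 75.65 dB
N = −174 + 75.65 + 2.95 = −95.40 dBm
SNR = P_sig − N = −74.3 − (−95.40) = 21.10 dB → 21.1 dB

21.1 dB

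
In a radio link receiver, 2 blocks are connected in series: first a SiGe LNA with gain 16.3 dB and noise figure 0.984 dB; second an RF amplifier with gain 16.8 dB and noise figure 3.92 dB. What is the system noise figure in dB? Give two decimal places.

1.10 dB

Convert to linear (a loss of L dB is a gain of −L dB): F_i = 10^(NF_i/10), G_i = 10^(G_i,dB/10)
  Stage 1: F_1 = 10^(0.984/10) = 1.254, G_1 = 10^(16.3/10) = 42.66
  Stage 2: F_2 = 10^(3.92/10) = 2.466, G_2 = 10^(16.8/10) = 47.86
Friis cascade:
  F = 1.254 + (2.466 − 1)/42.66 = 1.289
NF = 10 log₁₀(1.289) = 1.10 dB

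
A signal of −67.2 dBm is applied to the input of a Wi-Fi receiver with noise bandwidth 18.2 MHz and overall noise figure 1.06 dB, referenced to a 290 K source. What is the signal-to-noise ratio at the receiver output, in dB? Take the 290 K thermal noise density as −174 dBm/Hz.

33.1 dB

Noise floor: N = −174 + 10 log₁₀(B) + NF
10 log₁₀(1.82×10⁷) = 72.6 dB
N = −174 + 72.6 + 1.06 = −100.34 dBm
SNR = P_sig − N = −67.2 − (−100.34) = 33.14 dB → 33.1 dB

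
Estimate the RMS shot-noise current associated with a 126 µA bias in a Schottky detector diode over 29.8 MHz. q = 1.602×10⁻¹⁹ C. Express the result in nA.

34.7 nA

I_n = √(2qI·B)
2qI·B = 2 × 1.602×10⁻¹⁹ × 1.26×10⁻⁴ × 2.98×10⁷ = 1.20×10⁻¹⁵ A²
I_n = √(1.20×10⁻¹⁵) = 3.47×10⁻⁸ A = 34.7 nA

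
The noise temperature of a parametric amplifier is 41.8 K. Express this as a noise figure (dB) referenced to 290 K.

0.585 dB

F = 1 + T_e/T₀ = 1 + 41.8/290 = 1.14414
NF = 10 log₁₀(1.14414) = 0.585 dB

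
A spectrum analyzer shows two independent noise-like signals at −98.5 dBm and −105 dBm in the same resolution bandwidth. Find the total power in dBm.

−97.6 dBm

Convert to linear, add, convert back:
P₁ = 1.41×10⁻¹³ W, P₂ = 3.16×10⁻¹⁴ W
P_tot = 1.73×10⁻¹³ W → 10 log₁₀(P_tot / 10⁻³) = −97.6 dBm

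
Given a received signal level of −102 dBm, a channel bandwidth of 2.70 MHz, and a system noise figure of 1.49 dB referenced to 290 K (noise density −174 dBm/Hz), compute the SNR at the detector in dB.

6.2 dB

Noise floor: N = −174 + 10 log₁₀(B) + NF
10 log₁₀(2.70×10⁶) = 64.31 dB
N = −174 + 64.31 + 1.49 = −108.20 dBm
SNR = P_sig − N = −102 − (−108.20) = 6.20 dB → 6.2 dB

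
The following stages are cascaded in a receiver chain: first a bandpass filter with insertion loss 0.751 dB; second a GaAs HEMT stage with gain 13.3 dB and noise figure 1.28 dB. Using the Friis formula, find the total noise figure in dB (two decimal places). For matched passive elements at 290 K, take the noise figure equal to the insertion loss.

2.03 dB

Convert to linear (a loss of L dB is a gain of −L dB): F_i = 10^(NF_i/10), G_i = 10^(G_i,dB/10)
  Stage 1: F_1 = 10^(0.751/10) = 1.189, G_1 = 10^(−0.751/10) = 0.8412
  Stage 2: F_2 = 10^(1.28/10) = 1.343, G_2 = 10^(13.3/10) = 21.38
Friis cascade:
  F = 1.189 + (1.343 − 1)/0.8412 = 1.596
NF = 10 log₁₀(1.596) = 2.03 dB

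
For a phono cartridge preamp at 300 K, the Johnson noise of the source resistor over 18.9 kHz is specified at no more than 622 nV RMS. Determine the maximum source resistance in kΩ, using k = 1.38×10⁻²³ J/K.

Johnson–Nyquist: V_n = √(4kTRB) ⇒ R = V_n² / (4kTB)
4kTB = 4 × 1.38×10⁻²³ × 300 × 1.89×10⁴ = 3.13×10⁻¹⁶
R = (6.22×10⁻⁷)² / 3.13×10⁻¹⁶ = 1.24×10³ Ω = 1.24 kΩ

1.24 kΩ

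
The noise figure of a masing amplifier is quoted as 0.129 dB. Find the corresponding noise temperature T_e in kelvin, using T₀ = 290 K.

F = 10^(0.129/10) = 1.03015
T_e = (F − 1)·T₀ = (1.03015 − 1) × 290 = 8.74 K

8.74 K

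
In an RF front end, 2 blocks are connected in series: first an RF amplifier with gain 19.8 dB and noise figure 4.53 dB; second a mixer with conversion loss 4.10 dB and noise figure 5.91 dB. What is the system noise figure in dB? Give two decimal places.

4.58 dB

Convert to linear (a loss of L dB is a gain of −L dB): F_i = 10^(NF_i/10), G_i = 10^(G_i,dB/10)
  Stage 1: F_1 = 10^(4.53/10) = 2.838, G_1 = 10^(19.8/10) = 95.50
  Stage 2: F_2 = 10^(5.91/10) = 3.899, G_2 = 10^(−4.10/10) = 0.3890
Friis cascade:
  F = 2.838 + (3.899 − 1)/95.50 = 2.868
NF = 10 log₁₀(2.868) = 4.58 dB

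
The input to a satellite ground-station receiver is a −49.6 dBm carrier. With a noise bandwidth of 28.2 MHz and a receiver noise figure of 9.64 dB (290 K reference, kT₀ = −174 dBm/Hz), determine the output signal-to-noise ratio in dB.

40.3 dB

Noise floor: N = −174 + 10 log₁₀(B) + NF
10 log₁₀(2.82×10⁷) = 74.5 dB
N = −174 + 74.5 + 9.64 = −89.86 dBm
SNR = P_sig − N = −49.6 − (−89.86) = 40.26 dB → 40.3 dB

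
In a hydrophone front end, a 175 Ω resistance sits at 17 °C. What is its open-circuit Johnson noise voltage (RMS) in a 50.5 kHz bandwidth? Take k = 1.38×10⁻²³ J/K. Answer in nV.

T = 17 °C + 273.15 = 290.15 K
V_n = √(4kTRB)
4kTRB = 4 × 1.38×10⁻²³ × 290.15 × 1.75×10² × 5.05×10⁴ = 1.42×10⁻¹³ V²
V_n = √(1.42×10⁻¹³) = 3.76×10⁻⁷ V = 376 nV

376 nV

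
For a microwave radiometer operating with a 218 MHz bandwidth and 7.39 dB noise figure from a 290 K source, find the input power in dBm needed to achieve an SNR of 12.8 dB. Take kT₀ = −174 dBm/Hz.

−70.4 dBm

Sensitivity = −174 + 10 log₁₀(B) + NF + SNR_min
= −174 + 83.38 + 7.39 + 12.8
= −70.43 dBm → −70.4 dBm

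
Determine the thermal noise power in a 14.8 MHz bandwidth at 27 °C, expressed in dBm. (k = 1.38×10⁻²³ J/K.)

−102.1 dBm

T = 27 °C + 273.15 = 300.15 K
P_n = kTB = 1.38×10⁻²³ × 300.15 × 1.48×10⁷ = 6.13×10⁻¹⁴ W
In dBm: 10 log₁₀(6.13×10⁻¹⁴ / 10⁻³) = −102.1 dBm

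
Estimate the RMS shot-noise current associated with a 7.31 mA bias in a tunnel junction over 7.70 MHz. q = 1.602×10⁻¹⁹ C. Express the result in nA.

I_n = √(2qI·B)
2qI·B = 2 × 1.602×10⁻¹⁹ × 7.31×10⁻³ × 7.70×10⁶ = 1.80×10⁻¹⁴ A²
I_n = √(1.80×10⁻¹⁴) = 1.34×10⁻⁷ A = 134 nA

134 nA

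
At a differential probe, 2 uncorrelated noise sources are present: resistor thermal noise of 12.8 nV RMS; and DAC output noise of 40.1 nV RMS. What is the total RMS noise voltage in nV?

42.1 nV

Uncorrelated sources add in power (mean-square): V_tot = √(ΣV_i²)
V_tot = √[(1.28×10⁻⁸)² + (4.01×10⁻⁸)²] = 4.21×10⁻⁸ V = 42.1 nV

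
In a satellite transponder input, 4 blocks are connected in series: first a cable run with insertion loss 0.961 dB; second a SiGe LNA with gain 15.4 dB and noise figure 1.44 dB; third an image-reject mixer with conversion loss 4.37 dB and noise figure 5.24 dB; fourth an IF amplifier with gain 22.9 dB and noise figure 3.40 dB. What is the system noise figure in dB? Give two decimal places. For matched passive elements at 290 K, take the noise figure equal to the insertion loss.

2.88 dB

Convert to linear (a loss of L dB is a gain of −L dB): F_i = 10^(NF_i/10), G_i = 10^(G_i,dB/10)
  Stage 1: F_1 = 10^(0.961/10) = 1.248, G_1 = 10^(−0.961/10) = 0.8015
  Stage 2: F_2 = 10^(1.44/10) = 1.393, G_2 = 10^(15.4/10) = 34.67
  Stage 3: F_3 = 10^(5.24/10) = 3.342, G_3 = 10^(−4.37/10) = 0.3656
  Stage 4: F_4 = 10^(3.40/10) = 2.188, G_4 = 10^(22.9/10) = 195.0
Friis cascade:
  F = 1.248 + (1.393 − 1)/0.8015 + (3.342 − 1)/27.79 + (2.188 − 1)/10.16 = 1.939
NF = 10 log₁₀(1.939) = 2.88 dB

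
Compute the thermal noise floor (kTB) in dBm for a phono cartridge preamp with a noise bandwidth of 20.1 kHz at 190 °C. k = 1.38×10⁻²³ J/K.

−128.9 dBm

T = 190 °C + 273.15 = 463.15 K
P_n = kTB = 1.38×10⁻²³ × 463.15 × 2.01×10⁴ = 1.28×10⁻¹⁶ W
In dBm: 10 log₁₀(1.28×10⁻¹⁶ / 10⁻³) = −128.9 dBm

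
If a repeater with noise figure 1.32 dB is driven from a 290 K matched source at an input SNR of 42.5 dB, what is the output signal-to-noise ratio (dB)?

41.18 dB

By definition F = SNR_in/SNR_out, so in dB: SNR_out = SNR_in − NF
SNR_out = 42.5 − 1.32 = 41.18 dB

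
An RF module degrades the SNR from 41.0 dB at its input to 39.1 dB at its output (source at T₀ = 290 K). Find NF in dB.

1.9 dB

NF (dB) = SNR_in(dB) − SNR_out(dB) when the source is at T₀
NF = 41.0 − 39.1 = 1.9 dB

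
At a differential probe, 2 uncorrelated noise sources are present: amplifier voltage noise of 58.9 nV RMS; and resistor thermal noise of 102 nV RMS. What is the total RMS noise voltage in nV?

Uncorrelated sources add in power (mean-square): V_tot = √(ΣV_i²)
V_tot = √[(5.89×10⁻⁸)² + (1.02×10⁻⁷)²] = 1.18×10⁻⁷ V = 118 nV

118 nV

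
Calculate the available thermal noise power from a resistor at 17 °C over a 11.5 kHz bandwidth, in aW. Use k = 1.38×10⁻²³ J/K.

T = 17 °C + 273.15 = 290.15 K
P_n = kTB = 1.38×10⁻²³ × 290.15 × 1.15×10⁴ = 4.60×10⁻¹⁷ W = 46.0 aW

46.0 aW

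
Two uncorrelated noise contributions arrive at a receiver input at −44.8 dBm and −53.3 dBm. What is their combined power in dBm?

−44.2 dBm

Convert to linear, add, convert back:
P₁ = 3.31×10⁻⁸ W, P₂ = 4.68×10⁻⁹ W
P_tot = 3.78×10⁻⁸ W → 10 log₁₀(P_tot / 10⁻³) = −44.2 dBm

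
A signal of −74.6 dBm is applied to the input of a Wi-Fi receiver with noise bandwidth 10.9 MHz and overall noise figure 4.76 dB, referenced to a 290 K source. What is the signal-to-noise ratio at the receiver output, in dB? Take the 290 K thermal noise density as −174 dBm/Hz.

24.3 dB

Noise floor: N = −174 + 10 log₁₀(B) + NF
10 log₁₀(1.09×10⁷) = 70.37 dB
N = −174 + 70.37 + 4.76 = −98.87 dBm
SNR = P_sig − N = −74.6 − (−98.87) = 24.27 dB → 24.3 dB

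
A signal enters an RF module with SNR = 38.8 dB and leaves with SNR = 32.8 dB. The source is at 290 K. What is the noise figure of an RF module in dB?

NF (dB) = SNR_in(dB) − SNR_out(dB) when the source is at T₀
NF = 38.8 − 32.8 = 6.0 dB

6.0 dB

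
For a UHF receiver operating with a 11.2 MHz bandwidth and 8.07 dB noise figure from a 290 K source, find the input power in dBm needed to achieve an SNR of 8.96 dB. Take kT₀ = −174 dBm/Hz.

Sensitivity = −174 + 10 log₁₀(B) + NF + SNR_min
= −174 + 70.49 + 8.07 + 8.96
= −86.48 dBm → −86.5 dBm

−86.5 dBm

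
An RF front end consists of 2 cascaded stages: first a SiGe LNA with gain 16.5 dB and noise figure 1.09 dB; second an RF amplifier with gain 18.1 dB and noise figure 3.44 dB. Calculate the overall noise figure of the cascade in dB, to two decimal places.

1.18 dB

Convert to linear (a loss of L dB is a gain of −L dB): F_i = 10^(NF_i/10), G_i = 10^(G_i,dB/10)
  Stage 1: F_1 = 10^(1.09/10) = 1.285, G_1 = 10^(16.5/10) = 44.67
  Stage 2: F_2 = 10^(3.44/10) = 2.208, G_2 = 10^(18.1/10) = 64.57
Friis cascade:
  F = 1.285 + (2.208 − 1)/44.67 = 1.312
NF = 10 log₁₀(1.312) = 1.18 dB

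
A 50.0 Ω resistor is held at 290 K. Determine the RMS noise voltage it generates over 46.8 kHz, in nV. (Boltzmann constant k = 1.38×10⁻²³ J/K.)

V_n = √(4kTRB)
4kTRB = 4 × 1.38×10⁻²³ × 290 × 5.00×10¹ × 4.68×10⁴ = 3.75×10⁻¹⁴ V²
V_n = √(3.75×10⁻¹⁴) = 1.94×10⁻⁷ V = 194 nV

194 nV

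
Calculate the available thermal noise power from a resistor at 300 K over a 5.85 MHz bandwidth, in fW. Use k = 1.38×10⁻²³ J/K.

24.2 fW

P_n = kTB = 1.38×10⁻²³ × 300 × 5.85×10⁶ = 2.42×10⁻¹⁴ W = 24.2 fW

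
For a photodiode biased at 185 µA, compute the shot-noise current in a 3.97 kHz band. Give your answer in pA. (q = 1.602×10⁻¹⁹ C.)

485 pA

I_n = √(2qI·B)
2qI·B = 2 × 1.602×10⁻¹⁹ × 1.85×10⁻⁴ × 3.97×10³ = 2.35×10⁻¹⁹ A²
I_n = √(2.35×10⁻¹⁹) = 4.85×10⁻¹⁰ A = 485 pA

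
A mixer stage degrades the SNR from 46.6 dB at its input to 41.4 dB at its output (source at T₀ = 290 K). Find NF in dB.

5.2 dB

NF (dB) = SNR_in(dB) − SNR_out(dB) when the source is at T₀
NF = 46.6 − 41.4 = 5.2 dB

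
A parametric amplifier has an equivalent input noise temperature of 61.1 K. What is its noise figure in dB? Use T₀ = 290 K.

0.830 dB

F = 1 + T_e/T₀ = 1 + 61.1/290 = 1.21069
NF = 10 log₁₀(1.21069) = 0.830 dB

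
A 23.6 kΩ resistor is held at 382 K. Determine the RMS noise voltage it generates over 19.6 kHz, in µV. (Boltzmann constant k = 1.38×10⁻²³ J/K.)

3.12 µV

V_n = √(4kTRB)
4kTRB = 4 × 1.38×10⁻²³ × 382 × 2.36×10⁴ × 1.96×10⁴ = 9.75×10⁻¹² V²
V_n = √(9.75×10⁻¹²) = 3.12×10⁻⁶ V = 3.12 µV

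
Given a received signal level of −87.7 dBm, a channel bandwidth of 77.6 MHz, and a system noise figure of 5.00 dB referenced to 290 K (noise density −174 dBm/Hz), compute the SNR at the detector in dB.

2.4 dB

Noise floor: N = −174 + 10 log₁₀(B) + NF
10 log₁₀(7.76×10⁷) = 78.9 dB
N = −174 + 78.9 + 5.00 = −90.10 dBm
SNR = P_sig − N = −87.7 − (−90.10) = 2.40 dB → 2.4 dB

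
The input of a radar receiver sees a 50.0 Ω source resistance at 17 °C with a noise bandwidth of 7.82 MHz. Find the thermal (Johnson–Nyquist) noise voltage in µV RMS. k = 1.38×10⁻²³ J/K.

T = 17 °C + 273.15 = 290.15 K
V_n = √(4kTRB)
4kTRB = 4 × 1.38×10⁻²³ × 290.15 × 5.00×10¹ × 7.82×10⁶ = 6.26×10⁻¹² V²
V_n = √(6.26×10⁻¹²) = 2.50×10⁻⁶ V = 2.50 µV

2.50 µV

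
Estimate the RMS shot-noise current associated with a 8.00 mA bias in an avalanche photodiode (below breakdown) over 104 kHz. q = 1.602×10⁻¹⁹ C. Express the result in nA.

16.3 nA

I_n = √(2qI·B)
2qI·B = 2 × 1.602×10⁻¹⁹ × 8.00×10⁻³ × 1.04×10⁵ = 2.67×10⁻¹⁶ A²
I_n = √(2.67×10⁻¹⁶) = 1.63×10⁻⁸ A = 16.3 nA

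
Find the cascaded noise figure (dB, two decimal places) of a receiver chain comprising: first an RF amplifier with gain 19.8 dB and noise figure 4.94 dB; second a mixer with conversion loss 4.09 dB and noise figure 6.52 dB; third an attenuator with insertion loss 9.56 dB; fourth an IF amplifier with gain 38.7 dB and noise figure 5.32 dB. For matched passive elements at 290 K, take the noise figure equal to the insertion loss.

Convert to linear (a loss of L dB is a gain of −L dB): F_i = 10^(NF_i/10), G_i = 10^(G_i,dB/10)
  Stage 1: F_1 = 10^(4.94/10) = 3.119, G_1 = 10^(19.8/10) = 95.50
  Stage 2: F_2 = 10^(6.52/10) = 4.487, G_2 = 10^(−4.09/10) = 0.3899
  Stage 3: F_3 = 10^(9.56/10) = 9.036, G_3 = 10^(−9.56/10) = 0.1107
  Stage 4: F_4 = 10^(5.32/10) = 3.404, G_4 = 10^(38.7/10) = 7413
Friis cascade:
  F = 3.119 + (4.487 − 1)/95.50 + (9.036 − 1)/37.24 + (3.404 − 1)/4.121 = 3.955
NF = 10 log₁₀(3.955) = 5.97 dB

5.97 dB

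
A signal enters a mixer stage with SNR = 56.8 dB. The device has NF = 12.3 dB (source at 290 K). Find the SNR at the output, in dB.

44.5 dB

By definition F = SNR_in/SNR_out, so in dB: SNR_out = SNR_in − NF
SNR_out = 56.8 − 12.3 = 44.5 dB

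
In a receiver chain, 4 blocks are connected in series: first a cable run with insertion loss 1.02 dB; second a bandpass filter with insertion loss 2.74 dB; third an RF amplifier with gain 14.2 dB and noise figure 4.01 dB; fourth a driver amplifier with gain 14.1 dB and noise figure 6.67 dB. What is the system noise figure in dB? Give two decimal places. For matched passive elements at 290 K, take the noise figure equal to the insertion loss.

Convert to linear (a loss of L dB is a gain of −L dB): F_i = 10^(NF_i/10), G_i = 10^(G_i,dB/10)
  Stage 1: F_1 = 10^(1.02/10) = 1.265, G_1 = 10^(−1.02/10) = 0.7907
  Stage 2: F_2 = 10^(2.74/10) = 1.879, G_2 = 10^(−2.74/10) = 0.5321
  Stage 3: F_3 = 10^(4.01/10) = 2.518, G_3 = 10^(14.2/10) = 26.30
  Stage 4: F_4 = 10^(6.67/10) = 4.645, G_4 = 10^(14.1/10) = 25.70
Friis cascade:
  F = 1.265 + (1.879 − 1)/0.7907 + (2.518 − 1)/0.4207 + (4.645 − 1)/11.07 = 6.314
NF = 10 log₁₀(6.314) = 8.00 dB

8.00 dB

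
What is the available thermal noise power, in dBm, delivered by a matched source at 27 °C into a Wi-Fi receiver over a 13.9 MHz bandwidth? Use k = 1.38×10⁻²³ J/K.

−102.4 dBm

T = 27 °C + 273.15 = 300.15 K
P_n = kTB = 1.38×10⁻²³ × 300.15 × 1.39×10⁷ = 5.76×10⁻¹⁴ W
In dBm: 10 log₁₀(5.76×10⁻¹⁴ / 10⁻³) = −102.4 dBm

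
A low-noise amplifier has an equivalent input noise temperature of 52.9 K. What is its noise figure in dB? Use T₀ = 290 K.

0.728 dB

F = 1 + T_e/T₀ = 1 + 52.9/290 = 1.18241
NF = 10 log₁₀(1.18241) = 0.728 dB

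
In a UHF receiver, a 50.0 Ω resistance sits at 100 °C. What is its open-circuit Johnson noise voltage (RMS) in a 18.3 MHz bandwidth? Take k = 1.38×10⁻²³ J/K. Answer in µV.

T = 100 °C + 273.15 = 373.15 K
V_n = √(4kTRB)
4kTRB = 4 × 1.38×10⁻²³ × 373.15 × 5.00×10¹ × 1.83×10⁷ = 1.88×10⁻¹¹ V²
V_n = √(1.88×10⁻¹¹) = 4.34×10⁻⁶ V = 4.34 µV

4.34 µV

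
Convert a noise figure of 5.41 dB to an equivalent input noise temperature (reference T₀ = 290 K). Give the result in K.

718 K

F = 10^(5.41/10) = 3.47536
T_e = (F − 1)·T₀ = (3.47536 − 1) × 290 = 718 K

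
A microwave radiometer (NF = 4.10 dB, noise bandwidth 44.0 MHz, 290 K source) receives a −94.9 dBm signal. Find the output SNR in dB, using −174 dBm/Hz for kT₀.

−1.4 dB

Noise floor: N = −174 + 10 log₁₀(B) + NF
10 log₁₀(4.40×10⁷) = 76.43 dB
N = −174 + 76.43 + 4.10 = −93.47 dBm
SNR = P_sig − N = −94.9 − (−93.47) = −1.43 dB → −1.4 dB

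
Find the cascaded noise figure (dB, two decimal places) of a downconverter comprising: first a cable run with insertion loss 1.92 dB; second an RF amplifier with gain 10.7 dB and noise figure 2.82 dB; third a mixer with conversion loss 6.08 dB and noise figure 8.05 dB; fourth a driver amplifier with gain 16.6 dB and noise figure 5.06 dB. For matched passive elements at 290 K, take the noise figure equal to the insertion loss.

6.88 dB

Convert to linear (a loss of L dB is a gain of −L dB): F_i = 10^(NF_i/10), G_i = 10^(G_i,dB/10)
  Stage 1: F_1 = 10^(1.92/10) = 1.556, G_1 = 10^(−1.92/10) = 0.6427
  Stage 2: F_2 = 10^(2.82/10) = 1.914, G_2 = 10^(10.7/10) = 11.75
  Stage 3: F_3 = 10^(8.05/10) = 6.383, G_3 = 10^(−6.08/10) = 0.2466
  Stage 4: F_4 = 10^(5.06/10) = 3.206, G_4 = 10^(16.6/10) = 45.71
Friis cascade:
  F = 1.556 + (1.914 − 1)/0.6427 + (6.383 − 1)/7.551 + (3.206 − 1)/1.862 = 4.876
NF = 10 log₁₀(4.876) = 6.88 dB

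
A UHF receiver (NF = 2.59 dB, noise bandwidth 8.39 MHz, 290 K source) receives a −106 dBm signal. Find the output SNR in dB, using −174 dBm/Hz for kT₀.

−3.8 dB

Noise floor: N = −174 + 10 log₁₀(B) + NF
10 log₁₀(8.39×10⁶) = 69.24 dB
N = −174 + 69.24 + 2.59 = −102.17 dBm
SNR = P_sig − N = −106 − (−102.17) = −3.83 dB → −3.8 dB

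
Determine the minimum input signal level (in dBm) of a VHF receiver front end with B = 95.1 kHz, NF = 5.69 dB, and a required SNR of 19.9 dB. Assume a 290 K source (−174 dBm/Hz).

Sensitivity = −174 + 10 log₁₀(B) + NF + SNR_min
= −174 + 49.78 + 5.69 + 19.9
= −98.63 dBm → −98.6 dBm

−98.6 dBm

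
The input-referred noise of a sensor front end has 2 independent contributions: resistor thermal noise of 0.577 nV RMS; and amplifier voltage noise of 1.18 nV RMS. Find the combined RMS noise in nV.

1.31 nV

Uncorrelated sources add in power (mean-square): V_tot = √(ΣV_i²)
V_tot = √[(5.77×10⁻¹⁰)² + (1.18×10⁻⁹)²] = 1.31×10⁻⁹ V = 1.31 nV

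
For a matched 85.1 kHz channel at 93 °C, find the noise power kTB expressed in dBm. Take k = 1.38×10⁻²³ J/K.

T = 93 °C + 273.15 = 366.15 K
P_n = kTB = 1.38×10⁻²³ × 366.15 × 8.51×10⁴ = 4.30×10⁻¹⁶ W
In dBm: 10 log₁₀(4.30×10⁻¹⁶ / 10⁻³) = −123.7 dBm

−123.7 dBm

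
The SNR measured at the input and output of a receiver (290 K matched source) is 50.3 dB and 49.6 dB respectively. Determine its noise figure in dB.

NF (dB) = SNR_in(dB) − SNR_out(dB) when the source is at T₀
NF = 50.3 − 49.6 = 0.7 dB

0.7 dB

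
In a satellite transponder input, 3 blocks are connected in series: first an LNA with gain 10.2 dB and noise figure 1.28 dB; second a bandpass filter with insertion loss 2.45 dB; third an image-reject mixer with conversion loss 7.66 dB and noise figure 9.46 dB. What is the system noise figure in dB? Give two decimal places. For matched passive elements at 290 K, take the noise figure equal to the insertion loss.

Convert to linear (a loss of L dB is a gain of −L dB): F_i = 10^(NF_i/10), G_i = 10^(G_i,dB/10)
  Stage 1: F_1 = 10^(1.28/10) = 1.343, G_1 = 10^(10.2/10) = 10.47
  Stage 2: F_2 = 10^(2.45/10) = 1.758, G_2 = 10^(−2.45/10) = 0.5689
  Stage 3: F_3 = 10^(9.46/10) = 8.831, G_3 = 10^(−7.66/10) = 0.1714
Friis cascade:
  F = 1.343 + (1.758 − 1)/10.47 + (8.831 − 1)/5.957 = 2.730
NF = 10 log₁₀(2.730) = 4.36 dB

4.36 dB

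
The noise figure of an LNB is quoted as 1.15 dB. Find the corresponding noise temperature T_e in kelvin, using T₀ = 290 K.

87.9 K

F = 10^(1.15/10) = 1.30317
T_e = (F − 1)·T₀ = (1.30317 − 1) × 290 = 87.9 K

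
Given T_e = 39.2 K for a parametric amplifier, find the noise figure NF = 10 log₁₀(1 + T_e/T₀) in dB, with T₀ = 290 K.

F = 1 + T_e/T₀ = 1 + 39.2/290 = 1.13517
NF = 10 log₁₀(1.13517) = 0.551 dB

0.551 dB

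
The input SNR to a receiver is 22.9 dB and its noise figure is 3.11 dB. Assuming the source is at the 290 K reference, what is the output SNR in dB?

19.79 dB

By definition F = SNR_in/SNR_out, so in dB: SNR_out = SNR_in − NF
SNR_out = 22.9 − 3.11 = 19.79 dB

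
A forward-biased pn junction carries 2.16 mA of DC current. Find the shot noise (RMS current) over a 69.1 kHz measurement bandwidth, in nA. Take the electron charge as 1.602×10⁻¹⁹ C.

6.92 nA

I_n = √(2qI·B)
2qI·B = 2 × 1.602×10⁻¹⁹ × 2.16×10⁻³ × 6.91×10⁴ = 4.78×10⁻¹⁷ A²
I_n = √(4.78×10⁻¹⁷) = 6.92×10⁻⁹ A = 6.92 nA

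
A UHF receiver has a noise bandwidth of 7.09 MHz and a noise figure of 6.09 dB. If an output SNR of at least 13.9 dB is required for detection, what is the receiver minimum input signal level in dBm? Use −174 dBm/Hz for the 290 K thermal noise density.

Sensitivity = −174 + 10 log₁₀(B) + NF + SNR_min
= −174 + 68.51 + 6.09 + 13.9
= −85.50 dBm → −85.5 dBm

−85.5 dBm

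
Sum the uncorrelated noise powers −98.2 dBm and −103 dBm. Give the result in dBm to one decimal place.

Convert to linear, add, convert back:
P₁ = 1.51×10⁻¹³ W, P₂ = 5.01×10⁻¹⁴ W
P_tot = 2.01×10⁻¹³ W → 10 log₁₀(P_tot / 10⁻³) = −97.0 dBm

−97.0 dBm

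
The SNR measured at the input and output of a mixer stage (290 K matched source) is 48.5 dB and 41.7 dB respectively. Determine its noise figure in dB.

6.8 dB

NF (dB) = SNR_in(dB) − SNR_out(dB) when the source is at T₀
NF = 48.5 − 41.7 = 6.8 dB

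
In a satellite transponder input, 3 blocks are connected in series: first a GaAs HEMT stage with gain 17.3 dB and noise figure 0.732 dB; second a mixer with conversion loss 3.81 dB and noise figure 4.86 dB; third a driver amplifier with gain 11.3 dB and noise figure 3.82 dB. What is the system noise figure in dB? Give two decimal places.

1.09 dB

Convert to linear (a loss of L dB is a gain of −L dB): F_i = 10^(NF_i/10), G_i = 10^(G_i,dB/10)
  Stage 1: F_1 = 10^(0.732/10) = 1.184, G_1 = 10^(17.3/10) = 53.70
  Stage 2: F_2 = 10^(4.86/10) = 3.062, G_2 = 10^(−3.81/10) = 0.4159
  Stage 3: F_3 = 10^(3.82/10) = 2.410, G_3 = 10^(11.3/10) = 13.49
Friis cascade:
  F = 1.184 + (3.062 − 1)/53.70 + (2.410 − 1)/22.34 = 1.285
NF = 10 log₁₀(1.285) = 1.09 dB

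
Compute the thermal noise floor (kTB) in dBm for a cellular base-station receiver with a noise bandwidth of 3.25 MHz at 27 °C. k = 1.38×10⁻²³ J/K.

−108.7 dBm

T = 27 °C + 273.15 = 300.15 K
P_n = kTB = 1.38×10⁻²³ × 300.15 × 3.25×10⁶ = 1.35×10⁻¹⁴ W
In dBm: 10 log₁₀(1.35×10⁻¹⁴ / 10⁻³) = −108.7 dBm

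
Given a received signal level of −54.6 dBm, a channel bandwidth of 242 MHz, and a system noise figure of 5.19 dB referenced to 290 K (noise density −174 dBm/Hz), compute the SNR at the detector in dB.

Noise floor: N = −174 + 10 log₁₀(B) + NF
10 log₁₀(2.42×10⁸) = 83.84 dB
N = −174 + 83.84 + 5.19 = −84.97 dBm
SNR = P_sig − N = −54.6 − (−84.97) = 30.37 dB → 30.4 dB

30.4 dB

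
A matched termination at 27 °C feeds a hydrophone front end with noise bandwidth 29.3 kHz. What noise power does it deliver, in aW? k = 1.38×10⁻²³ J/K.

121 aW

T = 27 °C + 273.15 = 300.15 K
P_n = kTB = 1.38×10⁻²³ × 300.15 × 2.93×10⁴ = 1.21×10⁻¹⁶ W = 121 aW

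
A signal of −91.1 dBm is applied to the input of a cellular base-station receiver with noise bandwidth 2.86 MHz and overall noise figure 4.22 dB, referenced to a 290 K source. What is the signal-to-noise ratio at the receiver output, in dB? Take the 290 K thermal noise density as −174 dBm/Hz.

14.1 dB

Noise floor: N = −174 + 10 log₁₀(B) + NF
10 log₁₀(2.86×10⁶) = 64.56 dB
N = −174 + 64.56 + 4.22 = −105.22 dBm
SNR = P_sig − N = −91.1 − (−105.22) = 14.12 dB → 14.1 dB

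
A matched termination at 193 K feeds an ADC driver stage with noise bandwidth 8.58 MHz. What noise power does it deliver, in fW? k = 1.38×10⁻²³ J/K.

P_n = kTB = 1.38×10⁻²³ × 193 × 8.58×10⁶ = 2.29×10⁻¹⁴ W = 22.9 fW

22.9 fW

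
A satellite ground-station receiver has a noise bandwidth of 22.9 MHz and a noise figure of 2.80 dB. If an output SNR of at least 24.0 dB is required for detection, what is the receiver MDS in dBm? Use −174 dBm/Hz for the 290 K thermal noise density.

−73.6 dBm

Sensitivity = −174 + 10 log₁₀(B) + NF + SNR_min
= −174 + 73.6 + 2.80 + 24.0
= −73.60 dBm → −73.6 dBm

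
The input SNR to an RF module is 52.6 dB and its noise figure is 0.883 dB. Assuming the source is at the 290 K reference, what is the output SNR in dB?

By definition F = SNR_in/SNR_out, so in dB: SNR_out = SNR_in − NF
SNR_out = 52.6 − 0.883 = 51.717 dB

51.717 dB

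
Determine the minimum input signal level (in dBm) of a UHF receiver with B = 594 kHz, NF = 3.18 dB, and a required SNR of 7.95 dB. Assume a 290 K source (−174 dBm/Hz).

−105.1 dBm

Sensitivity = −174 + 10 log₁₀(B) + NF + SNR_min
= −174 + 57.74 + 3.18 + 7.95
= −105.13 dBm → −105.1 dBm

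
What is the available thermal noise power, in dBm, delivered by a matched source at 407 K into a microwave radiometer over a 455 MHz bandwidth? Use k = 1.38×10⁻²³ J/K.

−85.9 dBm

P_n = kTB = 1.38×10⁻²³ × 407 × 4.55×10⁸ = 2.56×10⁻¹² W
In dBm: 10 log₁₀(2.56×10⁻¹² / 10⁻³) = −85.9 dBm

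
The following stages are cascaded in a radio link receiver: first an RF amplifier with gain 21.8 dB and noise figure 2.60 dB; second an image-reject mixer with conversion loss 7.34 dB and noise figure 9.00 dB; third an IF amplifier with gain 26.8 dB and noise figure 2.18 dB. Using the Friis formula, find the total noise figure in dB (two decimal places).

2.76 dB

Convert to linear (a loss of L dB is a gain of −L dB): F_i = 10^(NF_i/10), G_i = 10^(G_i,dB/10)
  Stage 1: F_1 = 10^(2.60/10) = 1.820, G_1 = 10^(21.8/10) = 151.4
  Stage 2: F_2 = 10^(9.00/10) = 7.943, G_2 = 10^(−7.34/10) = 0.1845
  Stage 3: F_3 = 10^(2.18/10) = 1.652, G_3 = 10^(26.8/10) = 478.6
Friis cascade:
  F = 1.820 + (7.943 − 1)/151.4 + (1.652 − 1)/27.93 = 1.889
NF = 10 log₁₀(1.889) = 2.76 dB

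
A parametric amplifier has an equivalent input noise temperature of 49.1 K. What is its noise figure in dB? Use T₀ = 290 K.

0.679 dB

F = 1 + T_e/T₀ = 1 + 49.1/290 = 1.16931
NF = 10 log₁₀(1.16931) = 0.679 dB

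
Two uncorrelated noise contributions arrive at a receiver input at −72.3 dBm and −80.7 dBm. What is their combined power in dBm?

−71.7 dBm

Convert to linear, add, convert back:
P₁ = 5.89×10⁻¹¹ W, P₂ = 8.51×10⁻¹² W
P_tot = 6.74×10⁻¹¹ W → 10 log₁₀(P_tot / 10⁻³) = −71.7 dBm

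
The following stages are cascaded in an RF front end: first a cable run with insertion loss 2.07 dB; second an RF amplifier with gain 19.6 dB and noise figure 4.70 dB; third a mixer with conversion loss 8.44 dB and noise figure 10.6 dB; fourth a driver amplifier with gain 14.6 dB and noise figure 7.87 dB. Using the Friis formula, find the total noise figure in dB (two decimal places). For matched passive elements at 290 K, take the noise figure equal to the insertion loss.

Convert to linear (a loss of L dB is a gain of −L dB): F_i = 10^(NF_i/10), G_i = 10^(G_i,dB/10)
  Stage 1: F_1 = 10^(2.07/10) = 1.611, G_1 = 10^(−2.07/10) = 0.6209
  Stage 2: F_2 = 10^(4.70/10) = 2.951, G_2 = 10^(19.6/10) = 91.20
  Stage 3: F_3 = 10^(10.6/10) = 11.48, G_3 = 10^(−8.44/10) = 0.1432
  Stage 4: F_4 = 10^(7.87/10) = 6.124, G_4 = 10^(14.6/10) = 28.84
Friis cascade:
  F = 1.611 + (2.951 − 1)/0.6209 + (11.48 − 1)/56.62 + (6.124 − 1)/8.110 = 5.570
NF = 10 log₁₀(5.570) = 7.46 dB

7.46 dB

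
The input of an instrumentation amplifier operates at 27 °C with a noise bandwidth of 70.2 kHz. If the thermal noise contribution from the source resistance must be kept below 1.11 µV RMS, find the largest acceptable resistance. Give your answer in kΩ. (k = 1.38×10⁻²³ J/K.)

T = 27 °C + 273.15 = 300.15 K
Johnson–Nyquist: V_n = √(4kTRB) ⇒ R = V_n² / (4kTB)
4kTB = 4 × 1.38×10⁻²³ × 300.15 × 7.02×10⁴ = 1.16×10⁻¹⁵
R = (1.11×10⁻⁶)² / 1.16×10⁻¹⁵ = 1.06×10³ Ω = 1.06 kΩ

1.06 kΩ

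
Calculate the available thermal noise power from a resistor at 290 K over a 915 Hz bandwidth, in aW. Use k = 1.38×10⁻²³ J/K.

P_n = kTB = 1.38×10⁻²³ × 290 × 9.15×10² = 3.66×10⁻¹⁸ W = 3.66 aW

3.66 aW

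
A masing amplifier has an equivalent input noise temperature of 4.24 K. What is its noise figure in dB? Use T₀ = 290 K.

F = 1 + T_e/T₀ = 1 + 4.24/290 = 1.01462
NF = 10 log₁₀(1.01462) = 0.063 dB

0.063 dB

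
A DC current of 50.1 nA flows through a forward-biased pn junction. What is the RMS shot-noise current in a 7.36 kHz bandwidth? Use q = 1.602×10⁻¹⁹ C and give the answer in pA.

10.9 pA

I_n = √(2qI·B)
2qI·B = 2 × 1.602×10⁻¹⁹ × 5.01×10⁻⁸ × 7.36×10³ = 1.18×10⁻²² A²
I_n = √(1.18×10⁻²²) = 1.09×10⁻¹¹ A = 10.9 pA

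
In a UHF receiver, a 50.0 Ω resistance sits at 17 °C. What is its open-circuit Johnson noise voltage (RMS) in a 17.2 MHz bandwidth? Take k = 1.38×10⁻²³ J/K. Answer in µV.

3.71 µV

T = 17 °C + 273.15 = 290.15 K
V_n = √(4kTRB)
4kTRB = 4 × 1.38×10⁻²³ × 290.15 × 5.00×10¹ × 1.72×10⁷ = 1.38×10⁻¹¹ V²
V_n = √(1.38×10⁻¹¹) = 3.71×10⁻⁶ V = 3.71 µV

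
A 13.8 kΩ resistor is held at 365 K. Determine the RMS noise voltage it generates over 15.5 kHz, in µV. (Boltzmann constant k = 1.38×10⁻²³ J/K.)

2.08 µV

V_n = √(4kTRB)
4kTRB = 4 × 1.38×10⁻²³ × 365 × 1.38×10⁴ × 1.55×10⁴ = 4.31×10⁻¹² V²
V_n = √(4.31×10⁻¹²) = 2.08×10⁻⁶ V = 2.08 µV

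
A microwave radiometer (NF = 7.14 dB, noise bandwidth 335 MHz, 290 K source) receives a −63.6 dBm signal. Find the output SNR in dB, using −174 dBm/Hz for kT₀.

18.0 dB

Noise floor: N = −174 + 10 log₁₀(B) + NF
10 log₁₀(3.35×10⁸) = 85.25 dB
N = −174 + 85.25 + 7.14 = −81.61 dBm
SNR = P_sig − N = −63.6 − (−81.61) = 18.01 dB → 18.0 dB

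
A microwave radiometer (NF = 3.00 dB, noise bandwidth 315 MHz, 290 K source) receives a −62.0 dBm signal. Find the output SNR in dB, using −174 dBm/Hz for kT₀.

24.0 dB

Noise floor: N = −174 + 10 log₁₀(B) + NF
10 log₁₀(3.15×10⁸) = 84.98 dB
N = −174 + 84.98 + 3.00 = −86.02 dBm
SNR = P_sig − N = −62.0 − (−86.02) = 24.02 dB → 24.0 dB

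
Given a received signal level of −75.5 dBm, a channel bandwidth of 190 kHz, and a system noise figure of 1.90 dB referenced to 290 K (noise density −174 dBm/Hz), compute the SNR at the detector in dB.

Noise floor: N = −174 + 10 log₁₀(B) + NF
10 log₁₀(1.90×10⁵) = 52.79 dB
N = −174 + 52.79 + 1.90 = −119.31 dBm
SNR = P_sig − N = −75.5 − (−119.31) = 43.81 dB → 43.8 dB

43.8 dB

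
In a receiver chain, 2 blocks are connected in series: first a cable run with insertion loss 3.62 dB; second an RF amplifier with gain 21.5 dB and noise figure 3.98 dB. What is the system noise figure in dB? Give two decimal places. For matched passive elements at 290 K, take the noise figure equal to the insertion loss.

7.60 dB

Convert to linear (a loss of L dB is a gain of −L dB): F_i = 10^(NF_i/10), G_i = 10^(G_i,dB/10)
  Stage 1: F_1 = 10^(3.62/10) = 2.301, G_1 = 10^(−3.62/10) = 0.4345
  Stage 2: F_2 = 10^(3.98/10) = 2.500, G_2 = 10^(21.5/10) = 141.3
Friis cascade:
  F = 2.301 + (2.500 − 1)/0.4345 = 5.754
NF = 10 log₁₀(5.754) = 7.60 dB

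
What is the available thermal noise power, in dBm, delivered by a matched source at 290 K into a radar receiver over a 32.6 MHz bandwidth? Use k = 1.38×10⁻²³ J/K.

−98.8 dBm

P_n = kTB = 1.38×10⁻²³ × 290 × 3.26×10⁷ = 1.30×10⁻¹³ W
In dBm: 10 log₁₀(1.30×10⁻¹³ / 10⁻³) = −98.8 dBm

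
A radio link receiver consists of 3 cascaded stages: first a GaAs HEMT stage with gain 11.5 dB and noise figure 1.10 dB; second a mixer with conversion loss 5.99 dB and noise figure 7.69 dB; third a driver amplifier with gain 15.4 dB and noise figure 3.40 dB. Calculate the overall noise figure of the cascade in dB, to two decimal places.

2.94 dB

Convert to linear (a loss of L dB is a gain of −L dB): F_i = 10^(NF_i/10), G_i = 10^(G_i,dB/10)
  Stage 1: F_1 = 10^(1.10/10) = 1.288, G_1 = 10^(11.5/10) = 14.13
  Stage 2: F_2 = 10^(7.69/10) = 5.875, G_2 = 10^(−5.99/10) = 0.2518
  Stage 3: F_3 = 10^(3.40/10) = 2.188, G_3 = 10^(15.4/10) = 34.67
Friis cascade:
  F = 1.288 + (5.875 − 1)/14.13 + (2.188 − 1)/3.556 = 1.967
NF = 10 log₁₀(1.967) = 2.94 dB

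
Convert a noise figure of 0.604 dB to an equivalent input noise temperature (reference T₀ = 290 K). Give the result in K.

43.3 K

F = 10^(0.604/10) = 1.14921
T_e = (F − 1)·T₀ = (1.14921 − 1) × 290 = 43.3 K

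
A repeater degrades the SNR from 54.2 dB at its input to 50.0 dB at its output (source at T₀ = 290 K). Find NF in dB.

NF (dB) = SNR_in(dB) − SNR_out(dB) when the source is at T₀
NF = 54.2 − 50.0 = 4.2 dB

4.2 dB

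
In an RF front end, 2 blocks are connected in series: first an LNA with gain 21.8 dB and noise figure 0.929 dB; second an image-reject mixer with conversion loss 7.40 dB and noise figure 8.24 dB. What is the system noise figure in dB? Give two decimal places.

Convert to linear (a loss of L dB is a gain of −L dB): F_i = 10^(NF_i/10), G_i = 10^(G_i,dB/10)
  Stage 1: F_1 = 10^(0.929/10) = 1.239, G_1 = 10^(21.8/10) = 151.4
  Stage 2: F_2 = 10^(8.24/10) = 6.668, G_2 = 10^(−7.40/10) = 0.1820
Friis cascade:
  F = 1.239 + (6.668 − 1)/151.4 = 1.276
NF = 10 log₁₀(1.276) = 1.06 dB

1.06 dB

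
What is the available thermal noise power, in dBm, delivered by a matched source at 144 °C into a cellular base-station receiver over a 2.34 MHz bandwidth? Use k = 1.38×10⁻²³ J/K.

T = 144 °C + 273.15 = 417.15 K
P_n = kTB = 1.38×10⁻²³ × 417.15 × 2.34×10⁶ = 1.35×10⁻¹⁴ W
In dBm: 10 log₁₀(1.35×10⁻¹⁴ / 10⁻³) = −108.7 dBm

−108.7 dBm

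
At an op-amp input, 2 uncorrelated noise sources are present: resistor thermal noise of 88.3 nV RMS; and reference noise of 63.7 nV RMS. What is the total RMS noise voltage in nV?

109 nV

Uncorrelated sources add in power (mean-square): V_tot = √(ΣV_i²)
V_tot = √[(8.83×10⁻⁸)² + (6.37×10⁻⁸)²] = 1.09×10⁻⁷ V = 109 nV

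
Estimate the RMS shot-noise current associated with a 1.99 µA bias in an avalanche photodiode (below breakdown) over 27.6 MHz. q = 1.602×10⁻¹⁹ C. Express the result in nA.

4.19 nA

I_n = √(2qI·B)
2qI·B = 2 × 1.602×10⁻¹⁹ × 1.99×10⁻⁶ × 2.76×10⁷ = 1.76×10⁻¹⁷ A²
I_n = √(1.76×10⁻¹⁷) = 4.19×10⁻⁹ A = 4.19 nA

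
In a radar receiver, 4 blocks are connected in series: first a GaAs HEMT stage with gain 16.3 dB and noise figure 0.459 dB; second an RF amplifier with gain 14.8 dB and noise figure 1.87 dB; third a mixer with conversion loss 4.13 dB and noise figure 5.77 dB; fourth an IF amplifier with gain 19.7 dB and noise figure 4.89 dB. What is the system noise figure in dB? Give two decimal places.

0.53 dB

Convert to linear (a loss of L dB is a gain of −L dB): F_i = 10^(NF_i/10), G_i = 10^(G_i,dB/10)
  Stage 1: F_1 = 10^(0.459/10) = 1.111, G_1 = 10^(16.3/10) = 42.66
  Stage 2: F_2 = 10^(1.87/10) = 1.538, G_2 = 10^(14.8/10) = 30.20
  Stage 3: F_3 = 10^(5.77/10) = 3.776, G_3 = 10^(−4.13/10) = 0.3864
  Stage 4: F_4 = 10^(4.89/10) = 3.083, G_4 = 10^(19.7/10) = 93.33
Friis cascade:
  F = 1.111 + (1.538 − 1)/42.66 + (3.776 − 1)/1288 + (3.083 − 1)/497.7 = 1.130
NF = 10 log₁₀(1.130) = 0.53 dB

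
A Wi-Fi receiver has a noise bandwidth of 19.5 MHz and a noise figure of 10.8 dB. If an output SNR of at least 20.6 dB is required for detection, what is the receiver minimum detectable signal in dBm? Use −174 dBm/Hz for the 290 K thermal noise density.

Sensitivity = −174 + 10 log₁₀(B) + NF + SNR_min
= −174 + 72.9 + 10.8 + 20.6
= −69.7 dBm → −69.7 dBm

−69.7 dBm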